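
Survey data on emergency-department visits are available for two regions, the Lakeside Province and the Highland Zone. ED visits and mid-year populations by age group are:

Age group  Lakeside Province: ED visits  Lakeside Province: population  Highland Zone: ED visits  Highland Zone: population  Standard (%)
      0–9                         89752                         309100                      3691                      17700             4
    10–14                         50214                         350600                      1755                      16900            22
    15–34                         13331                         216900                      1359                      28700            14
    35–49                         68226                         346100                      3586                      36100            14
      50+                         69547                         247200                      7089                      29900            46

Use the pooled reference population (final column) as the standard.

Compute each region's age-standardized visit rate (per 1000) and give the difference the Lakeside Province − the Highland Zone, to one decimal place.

48.0

Age-specific rates per 1000 for the Lakeside Province: 290.366, 143.223, 61.462, 197.128, 281.339.
For the Highland Zone: 208.531, 103.846, 47.352, 99.335, 237.090.
Standard weights: 0.04, 0.22, 0.14, 0.14, 0.46.
The Lakeside Province: 0.0400×290.366 + 0.2200×143.223 + 0.1400×61.462 + 0.1400×197.128 + 0.4600×281.339 = 208.7422 per 1000.
The Highland Zone: 0.0400×208.531 + 0.2200×103.846 + 0.1400×47.352 + 0.1400×99.335 + 0.4600×237.090 = 160.7851 per 1000.
Difference = 208.7422 − 160.7851 = 47.9570.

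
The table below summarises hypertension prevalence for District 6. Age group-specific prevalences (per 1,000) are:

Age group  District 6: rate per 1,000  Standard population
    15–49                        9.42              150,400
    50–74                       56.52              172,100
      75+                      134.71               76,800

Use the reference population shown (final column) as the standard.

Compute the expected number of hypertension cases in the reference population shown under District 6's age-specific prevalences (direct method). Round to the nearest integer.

21490

Expected hypertension cases = Σ (standard pop × age-specific rate ÷ 1,000)
= 150,400×9.42/1,000 + 172,100×56.52/1,000 + 76,800×134.71/1,000
= 1416.77 + 9727.09 + 10345.73 = 21489.59.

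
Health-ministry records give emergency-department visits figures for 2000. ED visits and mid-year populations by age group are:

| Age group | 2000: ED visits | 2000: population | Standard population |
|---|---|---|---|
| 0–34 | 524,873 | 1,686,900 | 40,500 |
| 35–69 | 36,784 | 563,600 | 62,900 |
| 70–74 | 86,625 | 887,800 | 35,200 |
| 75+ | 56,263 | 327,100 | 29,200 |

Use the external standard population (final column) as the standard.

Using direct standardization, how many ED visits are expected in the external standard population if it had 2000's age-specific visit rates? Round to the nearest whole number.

Age-specific rates per 1,000 for 2000: 311.146, 65.266, 97.573, 172.006.
Expected ED visits = Σ (standard pop × age-specific rate ÷ 1,000)
= 40,500×311.146/1,000 + 62,900×65.266/1,000 + 35,200×97.573/1,000 + 29,200×172.006/1,000
= 12601.43 + 4105.24 + 3434.56 + 5022.56 = 25163.79.

25164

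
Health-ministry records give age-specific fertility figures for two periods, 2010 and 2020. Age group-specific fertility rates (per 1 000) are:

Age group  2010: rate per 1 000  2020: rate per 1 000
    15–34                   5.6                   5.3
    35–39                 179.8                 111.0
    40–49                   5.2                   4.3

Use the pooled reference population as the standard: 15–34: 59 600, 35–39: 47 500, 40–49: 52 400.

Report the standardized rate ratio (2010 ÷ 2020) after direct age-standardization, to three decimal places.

Standard total = 159 500; weights = 0.3737, 0.2978, 0.3285.
2010: 0.3737×5.6 + 0.2978×179.8 + 0.3285×5.2 = 57.3463 per 1 000.
2020: 0.3737×5.3 + 0.2978×111.0 + 0.3285×4.3 = 36.4495 per 1 000.
Ratio = 57.3463 ÷ 36.4495 = 1.57331.

1.573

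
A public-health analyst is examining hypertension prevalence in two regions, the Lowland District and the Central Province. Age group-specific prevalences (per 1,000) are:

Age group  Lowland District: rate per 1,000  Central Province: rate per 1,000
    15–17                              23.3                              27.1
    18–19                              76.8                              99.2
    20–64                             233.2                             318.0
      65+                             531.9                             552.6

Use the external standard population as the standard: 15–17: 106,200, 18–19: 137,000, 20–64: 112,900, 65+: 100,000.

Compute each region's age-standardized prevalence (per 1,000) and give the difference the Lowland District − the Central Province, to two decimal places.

-33.14

Standard total = 456,100; weights = 0.2328, 0.3004, 0.2475, 0.2193.
The Lowland District: 0.2328×23.3 + 0.3004×76.8 + 0.2475×233.2 + 0.2193×531.9 = 202.8378 per 1,000.
The Central Province: 0.2328×27.1 + 0.3004×99.2 + 0.2475×318.0 + 0.2193×552.6 = 235.9803 per 1,000.
Difference = 202.8378 − 235.9803 = -33.1425.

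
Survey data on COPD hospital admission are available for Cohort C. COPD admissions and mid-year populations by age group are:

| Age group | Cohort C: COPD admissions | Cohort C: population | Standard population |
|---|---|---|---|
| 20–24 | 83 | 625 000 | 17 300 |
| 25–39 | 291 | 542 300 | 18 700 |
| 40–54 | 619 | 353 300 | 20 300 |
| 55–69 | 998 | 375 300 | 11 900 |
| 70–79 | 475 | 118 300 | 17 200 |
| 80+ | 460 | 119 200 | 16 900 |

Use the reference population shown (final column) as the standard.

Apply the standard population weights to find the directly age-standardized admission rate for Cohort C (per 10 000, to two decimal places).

20.90

Age-specific rates per 10 000 for Cohort C: 1.33, 5.37, 17.52, 26.59, 40.15, 38.59.
Standard total = 102 300; weights = 0.1691, 0.1828, 0.1984, 0.1163, 0.1681, 0.1652.
Standardized rate: 0.1691×1.33 + 0.1828×5.37 + 0.1984×17.52 + 0.1163×26.59 + 0.1681×40.15 + 0.1652×38.59 = 20.9016 per 10 000.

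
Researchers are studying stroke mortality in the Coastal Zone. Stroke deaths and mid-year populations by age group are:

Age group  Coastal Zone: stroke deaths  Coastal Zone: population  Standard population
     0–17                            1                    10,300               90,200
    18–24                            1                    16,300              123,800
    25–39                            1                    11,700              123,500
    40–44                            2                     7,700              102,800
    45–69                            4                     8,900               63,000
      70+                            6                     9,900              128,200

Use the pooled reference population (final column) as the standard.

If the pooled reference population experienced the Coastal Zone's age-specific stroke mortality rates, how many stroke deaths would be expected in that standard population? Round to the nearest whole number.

160

Age-specific rates per 100,000 for the Coastal Zone: 9.71, 6.13, 8.55, 25.97, 44.94, 60.61.
Expected stroke deaths = Σ (standard pop × age-specific rate ÷ 100,000)
= 90,200×9.71/100,000 + 123,800×6.13/100,000 + 123,500×8.55/100,000 + 102,800×25.97/100,000 + 63,000×44.94/100,000 + 128,200×60.61/100,000
= 8.76 + 7.60 + 10.56 + 26.70 + 28.31 + 77.70 = 159.62.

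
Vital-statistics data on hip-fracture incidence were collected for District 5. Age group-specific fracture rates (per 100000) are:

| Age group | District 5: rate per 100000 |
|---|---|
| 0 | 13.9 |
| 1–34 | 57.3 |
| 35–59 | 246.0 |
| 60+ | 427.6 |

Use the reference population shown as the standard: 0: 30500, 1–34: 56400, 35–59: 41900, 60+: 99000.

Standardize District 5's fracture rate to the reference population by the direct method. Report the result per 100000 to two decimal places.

247.13

Standard total = 227800; weights = 0.1339, 0.2476, 0.1839, 0.4346.
Standardized rate: 0.1339×13.9 + 0.2476×57.3 + 0.1839×246.0 + 0.4346×427.6 = 247.1267 per 100000.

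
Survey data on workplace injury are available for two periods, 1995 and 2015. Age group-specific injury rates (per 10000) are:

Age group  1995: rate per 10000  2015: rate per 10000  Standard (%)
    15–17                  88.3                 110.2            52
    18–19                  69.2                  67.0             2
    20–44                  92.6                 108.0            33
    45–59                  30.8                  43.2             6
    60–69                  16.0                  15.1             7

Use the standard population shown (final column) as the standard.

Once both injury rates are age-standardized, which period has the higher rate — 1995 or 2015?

Standard weights: 0.52, 0.02, 0.33, 0.06, 0.07.
1995: 0.5200×88.3 + 0.0200×69.2 + 0.3300×92.6 + 0.0600×30.8 + 0.0700×16.0 = 80.8260 per 10000.
2015: 0.5200×110.2 + 0.0200×67.0 + 0.3300×108.0 + 0.0600×43.2 + 0.0700×15.1 = 97.9330 per 10000.

2015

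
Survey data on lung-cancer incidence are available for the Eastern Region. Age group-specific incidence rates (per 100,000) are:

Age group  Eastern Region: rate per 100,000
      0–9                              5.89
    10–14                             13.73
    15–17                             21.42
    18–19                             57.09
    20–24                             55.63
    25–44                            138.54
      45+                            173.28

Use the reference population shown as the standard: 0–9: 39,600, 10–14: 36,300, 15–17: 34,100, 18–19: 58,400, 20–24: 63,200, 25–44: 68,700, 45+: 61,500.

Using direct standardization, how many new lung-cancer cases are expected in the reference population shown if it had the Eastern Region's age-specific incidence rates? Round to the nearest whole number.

285

Expected new lung-cancer cases = Σ (standard pop × age-specific rate ÷ 100,000)
= 39,600×5.89/100,000 + 36,300×13.73/100,000 + 34,100×21.42/100,000 + 58,400×57.09/100,000 + 63,200×55.63/100,000 + 68,700×138.54/100,000 + 61,500×173.28/100,000
= 2.33 + 4.98 + 7.30 + 33.34 + 35.16 + 95.18 + 106.57 = 284.86.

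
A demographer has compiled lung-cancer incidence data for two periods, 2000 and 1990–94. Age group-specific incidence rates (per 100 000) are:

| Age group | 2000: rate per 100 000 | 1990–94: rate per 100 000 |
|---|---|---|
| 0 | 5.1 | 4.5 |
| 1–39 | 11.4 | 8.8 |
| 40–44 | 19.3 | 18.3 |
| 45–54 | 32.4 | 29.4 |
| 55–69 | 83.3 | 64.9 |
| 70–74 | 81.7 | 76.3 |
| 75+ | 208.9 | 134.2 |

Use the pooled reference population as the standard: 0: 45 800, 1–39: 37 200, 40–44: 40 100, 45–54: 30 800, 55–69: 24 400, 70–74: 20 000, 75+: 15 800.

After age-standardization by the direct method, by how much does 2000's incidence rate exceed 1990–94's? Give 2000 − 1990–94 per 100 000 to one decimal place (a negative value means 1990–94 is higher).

9.3

Standard total = 214 100; weights = 0.2139, 0.1738, 0.1873, 0.1439, 0.1140, 0.0934, 0.0738.
2000: 0.2139×5.1 + 0.1738×11.4 + 0.1873×19.3 + 0.1439×32.4 + 0.1140×83.3 + 0.0934×81.7 + 0.0738×208.9 = 43.8891 per 100 000.
1990–94: 0.2139×4.5 + 0.1738×8.8 + 0.1873×18.3 + 0.1439×29.4 + 0.1140×64.9 + 0.0934×76.3 + 0.0738×134.2 = 34.5760 per 100 000.
Difference = 43.8891 − 34.5760 = 9.3130.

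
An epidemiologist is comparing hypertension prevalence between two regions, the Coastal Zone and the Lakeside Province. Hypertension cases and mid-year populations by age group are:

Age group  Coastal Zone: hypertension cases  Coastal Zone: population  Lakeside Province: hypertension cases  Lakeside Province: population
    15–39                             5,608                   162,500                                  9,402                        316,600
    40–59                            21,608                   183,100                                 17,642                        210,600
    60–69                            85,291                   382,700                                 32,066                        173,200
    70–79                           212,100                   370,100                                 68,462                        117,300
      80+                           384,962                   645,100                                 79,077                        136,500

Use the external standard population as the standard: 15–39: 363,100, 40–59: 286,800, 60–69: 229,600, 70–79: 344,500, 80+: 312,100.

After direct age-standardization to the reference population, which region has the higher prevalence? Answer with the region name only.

Coastal Zone

Age-specific rates per 1,000 for the Coastal Zone: 34.511, 118.012, 222.866, 573.088, 596.748.
For the Lakeside Province: 29.697, 83.770, 185.139, 583.649, 579.319.
Standard total = 1,536,100; weights = 0.2364, 0.1867, 0.1495, 0.2243, 0.2032.
The Coastal Zone: 0.2364×34.511 + 0.1867×118.012 + 0.1495×222.866 + 0.2243×573.088 + 0.2032×596.748 = 313.2744 per 1,000.
The Lakeside Province: 0.2364×29.697 + 0.1867×83.770 + 0.1495×185.139 + 0.2243×583.649 + 0.2032×579.319 = 298.9313 per 1,000.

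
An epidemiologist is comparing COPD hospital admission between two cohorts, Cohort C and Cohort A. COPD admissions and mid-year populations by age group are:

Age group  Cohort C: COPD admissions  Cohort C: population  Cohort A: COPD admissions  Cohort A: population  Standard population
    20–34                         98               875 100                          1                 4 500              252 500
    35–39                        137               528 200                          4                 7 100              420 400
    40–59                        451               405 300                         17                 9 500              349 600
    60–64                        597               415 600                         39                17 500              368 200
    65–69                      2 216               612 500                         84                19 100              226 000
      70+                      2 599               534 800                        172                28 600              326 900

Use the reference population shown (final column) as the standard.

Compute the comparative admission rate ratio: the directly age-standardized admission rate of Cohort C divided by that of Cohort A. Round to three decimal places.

Age-specific rates per 10 000 for Cohort C: 1.12, 2.59, 11.13, 14.36, 36.18, 48.60.
For Cohort A: 2.22, 5.63, 17.89, 22.29, 43.98, 60.14.
Standard total = 1 943 600; weights = 0.1299, 0.2163, 0.1799, 0.1894, 0.1163, 0.1682.
Cohort C: 0.1299×1.12 + 0.2163×2.59 + 0.1799×11.13 + 0.1894×14.36 + 0.1163×36.18 + 0.1682×48.60 = 17.8101 per 10 000.
Cohort A: 0.1299×2.22 + 0.2163×5.63 + 0.1799×17.89 + 0.1894×22.29 + 0.1163×43.98 + 0.1682×60.14 = 24.1769 per 10 000.
Ratio = 17.8101 ÷ 24.1769 = 0.73666.

0.737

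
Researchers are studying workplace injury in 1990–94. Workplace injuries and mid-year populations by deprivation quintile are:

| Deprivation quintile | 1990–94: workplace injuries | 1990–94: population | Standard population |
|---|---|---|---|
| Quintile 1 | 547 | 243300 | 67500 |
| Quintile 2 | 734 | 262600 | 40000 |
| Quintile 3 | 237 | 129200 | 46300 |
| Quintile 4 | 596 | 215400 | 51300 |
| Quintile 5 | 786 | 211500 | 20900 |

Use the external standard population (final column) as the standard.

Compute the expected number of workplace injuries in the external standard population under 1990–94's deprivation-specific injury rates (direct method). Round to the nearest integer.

568

Deprivation-specific rates per 10000 for 1990–94: 22.48, 27.95, 18.34, 27.67, 37.16.
Expected workplace injuries = Σ (standard pop × deprivation-specific rate ÷ 10000)
= 67500×22.48/10000 + 40000×27.95/10000 + 46300×18.34/10000 + 51300×27.67/10000 + 20900×37.16/10000
= 151.76 + 111.81 + 84.93 + 141.94 + 77.67 = 568.11.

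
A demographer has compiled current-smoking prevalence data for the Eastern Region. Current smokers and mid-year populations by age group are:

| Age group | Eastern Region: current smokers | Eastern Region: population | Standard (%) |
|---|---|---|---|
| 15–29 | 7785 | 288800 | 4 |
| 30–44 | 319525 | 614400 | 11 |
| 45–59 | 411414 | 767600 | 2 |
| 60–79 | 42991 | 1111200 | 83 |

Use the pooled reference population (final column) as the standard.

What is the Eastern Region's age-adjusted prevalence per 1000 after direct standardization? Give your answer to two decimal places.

Age-specific rates per 1000 for the Eastern Region: 26.956, 520.060, 535.974, 38.689.
Standard weights: 0.04, 0.11, 0.02, 0.83.
Standardized rate: 0.0400×26.956 + 0.1100×520.060 + 0.0200×535.974 + 0.8300×38.689 = 101.1161 per 1000.

101.12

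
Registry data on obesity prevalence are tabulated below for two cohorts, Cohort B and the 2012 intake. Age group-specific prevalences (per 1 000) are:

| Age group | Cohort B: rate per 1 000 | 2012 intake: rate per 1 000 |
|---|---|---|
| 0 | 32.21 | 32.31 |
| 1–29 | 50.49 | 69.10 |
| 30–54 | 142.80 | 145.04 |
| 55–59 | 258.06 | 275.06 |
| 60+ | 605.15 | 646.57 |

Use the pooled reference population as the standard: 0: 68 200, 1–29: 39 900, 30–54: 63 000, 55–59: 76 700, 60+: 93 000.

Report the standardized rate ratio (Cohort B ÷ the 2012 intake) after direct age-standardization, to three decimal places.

Standard total = 340 800; weights = 0.2001, 0.1171, 0.1849, 0.2251, 0.2729.
Cohort B: 0.2001×32.21 + 0.1171×50.49 + 0.1849×142.80 + 0.2251×258.06 + 0.2729×605.15 = 261.9713 per 1 000.
The 2012 intake: 0.2001×32.31 + 0.1171×69.10 + 0.1849×145.04 + 0.2251×275.06 + 0.2729×646.57 = 279.7132 per 1 000.
Ratio = 261.9713 ÷ 279.7132 = 0.93657.

0.937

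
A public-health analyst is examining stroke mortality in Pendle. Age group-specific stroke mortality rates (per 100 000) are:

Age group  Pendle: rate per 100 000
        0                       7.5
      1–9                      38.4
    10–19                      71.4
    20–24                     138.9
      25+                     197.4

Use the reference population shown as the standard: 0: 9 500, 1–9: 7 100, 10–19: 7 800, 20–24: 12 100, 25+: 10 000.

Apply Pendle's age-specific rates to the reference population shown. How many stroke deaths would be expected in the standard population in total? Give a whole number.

46

Expected stroke deaths = Σ (standard pop × age-specific rate ÷ 100 000)
= 9 500×7.5/100 000 + 7 100×38.4/100 000 + 7 800×71.4/100 000 + 12 100×138.9/100 000 + 10 000×197.4/100 000
= 0.71 + 2.73 + 5.57 + 16.81 + 19.74 = 45.55.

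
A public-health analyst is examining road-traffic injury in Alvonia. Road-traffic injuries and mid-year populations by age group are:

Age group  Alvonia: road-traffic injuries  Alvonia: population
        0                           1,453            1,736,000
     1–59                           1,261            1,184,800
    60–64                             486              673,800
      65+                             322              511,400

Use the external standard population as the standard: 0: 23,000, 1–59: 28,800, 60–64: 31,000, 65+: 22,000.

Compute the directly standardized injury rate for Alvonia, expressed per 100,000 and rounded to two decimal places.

82.17

Age-specific rates per 100,000 for Alvonia: 83.70, 106.43, 72.13, 62.96.
Standard total = 104,800; weights = 0.2195, 0.2748, 0.2958, 0.2099.
Standardized rate: 0.2195×83.70 + 0.2748×106.43 + 0.2958×72.13 + 0.2099×62.96 = 82.1706 per 100,000.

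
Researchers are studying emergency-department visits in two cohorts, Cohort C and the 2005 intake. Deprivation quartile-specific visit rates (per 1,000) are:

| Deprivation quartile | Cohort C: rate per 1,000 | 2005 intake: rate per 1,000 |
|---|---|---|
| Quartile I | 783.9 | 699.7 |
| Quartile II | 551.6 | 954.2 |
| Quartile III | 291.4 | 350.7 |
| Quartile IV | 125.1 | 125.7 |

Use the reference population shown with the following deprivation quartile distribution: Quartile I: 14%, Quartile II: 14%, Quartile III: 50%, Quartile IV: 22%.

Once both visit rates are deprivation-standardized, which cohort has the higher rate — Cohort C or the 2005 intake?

Standard weights: 0.14, 0.14, 0.50, 0.22.
Cohort C: 0.1400×783.9 + 0.1400×551.6 + 0.5000×291.4 + 0.2200×125.1 = 360.1920 per 1,000.
The 2005 intake: 0.1400×699.7 + 0.1400×954.2 + 0.5000×350.7 + 0.2200×125.7 = 434.5500 per 1,000.

2005 intake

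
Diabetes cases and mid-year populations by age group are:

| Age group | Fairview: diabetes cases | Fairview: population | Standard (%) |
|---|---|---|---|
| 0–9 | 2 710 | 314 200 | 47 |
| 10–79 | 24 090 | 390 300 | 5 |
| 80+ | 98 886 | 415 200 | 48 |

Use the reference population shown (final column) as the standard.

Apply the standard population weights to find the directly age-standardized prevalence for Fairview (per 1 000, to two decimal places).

121.46

Age-specific rates per 1 000 for Fairview: 8.625, 61.722, 238.165.
Standard weights: 0.47, 0.05, 0.48.
Standardized rate: 0.4700×8.625 + 0.0500×61.722 + 0.4800×238.165 = 121.4590 per 1 000.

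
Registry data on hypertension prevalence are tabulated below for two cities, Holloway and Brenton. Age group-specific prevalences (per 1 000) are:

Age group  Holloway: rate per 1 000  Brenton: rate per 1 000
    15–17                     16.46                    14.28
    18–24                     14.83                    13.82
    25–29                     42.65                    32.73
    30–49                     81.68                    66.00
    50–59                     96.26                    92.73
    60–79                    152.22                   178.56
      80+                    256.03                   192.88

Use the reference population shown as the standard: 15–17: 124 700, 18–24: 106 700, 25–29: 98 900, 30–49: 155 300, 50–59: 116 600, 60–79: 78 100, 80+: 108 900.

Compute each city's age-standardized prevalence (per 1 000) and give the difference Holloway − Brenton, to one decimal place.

11.4

Standard total = 789 200; weights = 0.1580, 0.1352, 0.1253, 0.1968, 0.1477, 0.0990, 0.1380.
Holloway: 0.1580×16.46 + 0.1352×14.83 + 0.1253×42.65 + 0.1968×81.68 + 0.1477×96.26 + 0.0990×152.22 + 0.1380×256.03 = 90.6385 per 1 000.
Brenton: 0.1580×14.28 + 0.1352×13.82 + 0.1253×32.73 + 0.1968×66.00 + 0.1477×92.73 + 0.0990×178.56 + 0.1380×192.88 = 79.1999 per 1 000.
Difference = 90.6385 − 79.1999 = 11.4385.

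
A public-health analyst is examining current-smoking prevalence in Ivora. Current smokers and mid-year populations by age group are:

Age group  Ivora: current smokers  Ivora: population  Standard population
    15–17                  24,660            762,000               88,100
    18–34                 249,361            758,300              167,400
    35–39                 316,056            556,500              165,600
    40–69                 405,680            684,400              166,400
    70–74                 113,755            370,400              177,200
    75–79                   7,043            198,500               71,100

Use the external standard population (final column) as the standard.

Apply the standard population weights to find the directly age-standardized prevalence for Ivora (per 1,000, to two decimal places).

367.94

Age-specific rates per 1,000 for Ivora: 32.362, 328.842, 567.935, 592.753, 307.114, 35.481.
Standard total = 835,800; weights = 0.1054, 0.2003, 0.1981, 0.1991, 0.2120, 0.0851.
Standardized rate: 0.1054×32.362 + 0.2003×328.842 + 0.1981×567.935 + 0.1991×592.753 + 0.2120×307.114 + 0.0851×35.481 = 367.9430 per 1,000.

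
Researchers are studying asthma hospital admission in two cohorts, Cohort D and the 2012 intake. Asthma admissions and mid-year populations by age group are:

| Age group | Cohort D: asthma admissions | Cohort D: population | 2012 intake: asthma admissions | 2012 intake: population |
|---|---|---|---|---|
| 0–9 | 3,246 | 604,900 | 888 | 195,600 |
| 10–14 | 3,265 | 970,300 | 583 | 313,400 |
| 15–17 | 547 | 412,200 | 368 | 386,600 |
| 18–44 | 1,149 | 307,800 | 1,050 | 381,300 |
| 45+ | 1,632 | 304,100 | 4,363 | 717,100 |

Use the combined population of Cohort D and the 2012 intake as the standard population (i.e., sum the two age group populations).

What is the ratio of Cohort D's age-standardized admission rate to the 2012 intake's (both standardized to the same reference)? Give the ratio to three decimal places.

1.190

Age-specific rates per 10,000 for Cohort D: 53.66, 33.65, 13.27, 37.33, 53.67.
For the 2012 intake: 45.40, 18.60, 9.52, 27.54, 60.84.
Combined standard total = 4,593,300; weights = 0.1743, 0.2795, 0.1739, 0.1500, 0.2223.
Cohort D: 0.1743×53.66 + 0.2795×33.65 + 0.1739×13.27 + 0.1500×37.33 + 0.2223×53.67 = 38.5954 per 10,000.
The 2012 intake: 0.1743×45.40 + 0.2795×18.60 + 0.1739×9.52 + 0.1500×27.54 + 0.2223×60.84 = 32.4241 per 10,000.
Ratio = 38.5954 ÷ 32.4241 = 1.19033.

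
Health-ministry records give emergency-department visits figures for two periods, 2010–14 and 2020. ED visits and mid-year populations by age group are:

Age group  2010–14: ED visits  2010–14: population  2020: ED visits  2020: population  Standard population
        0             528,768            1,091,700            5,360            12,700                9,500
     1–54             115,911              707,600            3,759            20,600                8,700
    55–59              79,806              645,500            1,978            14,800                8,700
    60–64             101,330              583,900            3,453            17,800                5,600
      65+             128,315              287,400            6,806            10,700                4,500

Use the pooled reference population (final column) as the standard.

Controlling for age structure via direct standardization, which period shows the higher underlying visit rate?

2020

Age-specific rates per 1,000 for 2010–14: 484.353, 163.809, 123.634, 173.540, 446.468.
For 2020: 422.047, 182.476, 133.649, 193.989, 636.075.
Standard total = 37,000; weights = 0.2568, 0.2351, 0.2351, 0.1514, 0.1216.
2010–14: 0.2568×484.353 + 0.2351×163.809 + 0.2351×123.634 + 0.1514×173.540 + 0.1216×446.468 = 272.5145 per 1,000.
2020: 0.2568×422.047 + 0.2351×182.476 + 0.2351×133.649 + 0.1514×193.989 + 0.1216×636.075 = 289.4163 per 1,000.
The crude rates (287.73 vs 278.80) would put 2010–14 higher, but that reflects its age composition; once standardized to a common age structure, 2020 has the higher underlying rate.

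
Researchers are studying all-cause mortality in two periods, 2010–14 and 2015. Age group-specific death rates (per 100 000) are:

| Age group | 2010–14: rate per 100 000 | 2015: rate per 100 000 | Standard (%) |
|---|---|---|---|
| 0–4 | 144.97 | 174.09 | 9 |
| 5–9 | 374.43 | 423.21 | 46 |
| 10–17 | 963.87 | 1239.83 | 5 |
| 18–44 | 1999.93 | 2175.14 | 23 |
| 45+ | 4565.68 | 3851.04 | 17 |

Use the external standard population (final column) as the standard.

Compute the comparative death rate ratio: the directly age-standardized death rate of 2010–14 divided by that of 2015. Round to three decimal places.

1.030

Standard weights: 0.09, 0.46, 0.05, 0.23, 0.17.
2010–14: 0.0900×144.97 + 0.4600×374.43 + 0.0500×963.87 + 0.2300×1999.93 + 0.1700×4565.68 = 1469.6281 per 100 000.
2015: 0.0900×174.09 + 0.4600×423.21 + 0.0500×1239.83 + 0.2300×2175.14 + 0.1700×3851.04 = 1427.2952 per 100 000.
Ratio = 1469.6281 ÷ 1427.2952 = 1.02966.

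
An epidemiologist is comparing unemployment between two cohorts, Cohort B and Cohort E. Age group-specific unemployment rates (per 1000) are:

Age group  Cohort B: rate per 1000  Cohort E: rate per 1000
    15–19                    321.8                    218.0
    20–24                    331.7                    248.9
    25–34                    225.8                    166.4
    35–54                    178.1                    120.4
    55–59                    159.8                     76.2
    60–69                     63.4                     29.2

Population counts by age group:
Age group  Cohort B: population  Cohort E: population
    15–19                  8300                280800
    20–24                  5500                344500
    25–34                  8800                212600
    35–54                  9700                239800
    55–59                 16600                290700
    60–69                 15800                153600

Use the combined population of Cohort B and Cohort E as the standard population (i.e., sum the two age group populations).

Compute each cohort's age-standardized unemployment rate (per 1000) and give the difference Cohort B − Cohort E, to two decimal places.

74.38

Combined standard total = 1586700; weights = 0.1822, 0.2206, 0.1395, 0.1572, 0.1937, 0.1068.
Cohort B: 0.1822×321.8 + 0.2206×331.7 + 0.1395×225.8 + 0.1572×178.1 + 0.1937×159.8 + 0.1068×63.4 = 229.0300 per 1000.
Cohort E: 0.1822×218.0 + 0.2206×248.9 + 0.1395×166.4 + 0.1572×120.4 + 0.1937×76.2 + 0.1068×29.2 = 154.6495 per 1000.
Difference = 229.0300 − 154.6495 = 74.3806.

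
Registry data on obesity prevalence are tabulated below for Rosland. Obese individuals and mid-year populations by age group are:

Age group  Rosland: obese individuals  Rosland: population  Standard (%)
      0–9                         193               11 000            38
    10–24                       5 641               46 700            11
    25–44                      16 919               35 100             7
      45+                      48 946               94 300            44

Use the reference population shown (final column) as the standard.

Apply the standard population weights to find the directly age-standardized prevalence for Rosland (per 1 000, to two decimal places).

Age-specific rates per 1 000 for Rosland: 17.545, 120.792, 482.023, 519.046.
Standard weights: 0.38, 0.11, 0.07, 0.44.
Standardized rate: 0.3800×17.545 + 0.1100×120.792 + 0.0700×482.023 + 0.4400×519.046 = 282.0761 per 1 000.

282.08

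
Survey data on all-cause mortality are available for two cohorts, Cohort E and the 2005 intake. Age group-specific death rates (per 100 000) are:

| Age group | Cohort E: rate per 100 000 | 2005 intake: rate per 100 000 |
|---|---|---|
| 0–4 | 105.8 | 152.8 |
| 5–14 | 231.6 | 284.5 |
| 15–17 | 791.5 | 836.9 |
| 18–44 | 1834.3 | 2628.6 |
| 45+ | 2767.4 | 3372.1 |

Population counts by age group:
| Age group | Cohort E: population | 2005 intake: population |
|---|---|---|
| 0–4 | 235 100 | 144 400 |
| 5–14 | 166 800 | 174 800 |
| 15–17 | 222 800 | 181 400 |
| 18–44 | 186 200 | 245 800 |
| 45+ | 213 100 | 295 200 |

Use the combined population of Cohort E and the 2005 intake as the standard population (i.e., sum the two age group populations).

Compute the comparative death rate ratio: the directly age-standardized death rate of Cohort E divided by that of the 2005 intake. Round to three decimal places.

Combined standard total = 2 065 600; weights = 0.1837, 0.1654, 0.1957, 0.2091, 0.2461.
Cohort E: 0.1837×105.8 + 0.1654×231.6 + 0.1957×791.5 + 0.2091×1834.3 + 0.2461×2767.4 = 1277.2449 per 100 000.
The 2005 intake: 0.1837×152.8 + 0.1654×284.5 + 0.1957×836.9 + 0.2091×2628.6 + 0.2461×3372.1 = 1618.4360 per 100 000.
Ratio = 1277.2449 ÷ 1618.4360 = 0.78918.

0.789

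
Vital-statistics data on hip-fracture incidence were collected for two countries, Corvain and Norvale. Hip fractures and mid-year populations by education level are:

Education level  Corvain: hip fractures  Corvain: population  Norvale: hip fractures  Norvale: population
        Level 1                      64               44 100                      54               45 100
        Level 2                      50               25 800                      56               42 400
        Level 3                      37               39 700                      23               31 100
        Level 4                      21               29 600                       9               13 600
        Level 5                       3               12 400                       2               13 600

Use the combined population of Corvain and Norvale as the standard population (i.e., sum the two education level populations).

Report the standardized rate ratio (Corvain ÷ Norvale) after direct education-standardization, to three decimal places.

1.294

Education-specific rates per 100 000 for Corvain: 145.12, 193.80, 93.20, 70.95, 24.19.
For Norvale: 119.73, 132.08, 73.95, 66.18, 14.71.
Combined standard total = 297 400; weights = 0.2999, 0.2293, 0.2381, 0.1453, 0.0874.
Corvain: 0.2999×145.12 + 0.2293×193.80 + 0.2381×93.20 + 0.1453×70.95 + 0.0874×24.19 = 122.5776 per 100 000.
Norvale: 0.2999×119.73 + 0.2293×132.08 + 0.2381×73.95 + 0.1453×66.18 + 0.0874×14.71 = 94.7041 per 100 000.
Ratio = 122.5776 ÷ 94.7041 = 1.29432.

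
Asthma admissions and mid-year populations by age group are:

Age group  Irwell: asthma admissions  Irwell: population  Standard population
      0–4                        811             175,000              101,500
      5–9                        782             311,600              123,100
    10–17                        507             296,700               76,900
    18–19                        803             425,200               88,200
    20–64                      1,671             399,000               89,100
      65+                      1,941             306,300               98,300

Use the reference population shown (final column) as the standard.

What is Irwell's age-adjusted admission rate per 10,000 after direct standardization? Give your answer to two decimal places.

Age-specific rates per 10,000 for Irwell: 46.34, 25.10, 17.09, 18.89, 41.88, 63.37.
Standard total = 577,100; weights = 0.1759, 0.2133, 0.1333, 0.1528, 0.1544, 0.1703.
Standardized rate: 0.1759×46.34 + 0.2133×25.10 + 0.1333×17.09 + 0.1528×18.89 + 0.1544×41.88 + 0.1703×63.37 = 35.9272 per 10,000.

35.93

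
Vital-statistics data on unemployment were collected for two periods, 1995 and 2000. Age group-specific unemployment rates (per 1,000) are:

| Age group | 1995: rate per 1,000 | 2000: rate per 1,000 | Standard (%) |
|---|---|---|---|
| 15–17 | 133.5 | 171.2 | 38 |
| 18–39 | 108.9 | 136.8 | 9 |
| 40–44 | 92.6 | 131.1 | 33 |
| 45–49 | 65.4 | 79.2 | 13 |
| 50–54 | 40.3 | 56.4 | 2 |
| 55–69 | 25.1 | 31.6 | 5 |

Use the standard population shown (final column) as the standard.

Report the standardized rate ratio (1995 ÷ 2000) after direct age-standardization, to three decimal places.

Standard weights: 0.38, 0.09, 0.33, 0.13, 0.02, 0.05.
1995: 0.3800×133.5 + 0.0900×108.9 + 0.3300×92.6 + 0.1300×65.4 + 0.0200×40.3 + 0.0500×25.1 = 101.6520 per 1,000.
2000: 0.3800×171.2 + 0.0900×136.8 + 0.3300×131.1 + 0.1300×79.2 + 0.0200×56.4 + 0.0500×31.6 = 133.6350 per 1,000.
Ratio = 101.6520 ÷ 133.6350 = 0.76067.

0.761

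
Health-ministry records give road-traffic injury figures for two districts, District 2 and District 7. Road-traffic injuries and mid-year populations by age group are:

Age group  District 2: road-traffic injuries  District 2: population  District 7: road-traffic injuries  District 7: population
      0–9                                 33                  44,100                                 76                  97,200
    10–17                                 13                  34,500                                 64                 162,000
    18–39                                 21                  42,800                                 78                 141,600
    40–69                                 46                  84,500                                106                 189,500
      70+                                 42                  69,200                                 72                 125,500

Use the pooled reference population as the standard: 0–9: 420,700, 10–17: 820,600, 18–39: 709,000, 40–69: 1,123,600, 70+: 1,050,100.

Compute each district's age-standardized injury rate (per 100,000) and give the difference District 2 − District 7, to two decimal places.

-1.30

Age-specific rates per 100,000 for District 2: 74.83, 37.68, 49.07, 54.44, 60.69.
For District 7: 78.19, 39.51, 55.08, 55.94, 57.37.
Standard total = 4,124,000; weights = 0.1020, 0.1990, 0.1719, 0.2725, 0.2546.
District 2: 0.1020×74.83 + 0.1990×37.68 + 0.1719×49.07 + 0.2725×54.44 + 0.2546×60.69 = 53.8531 per 100,000.
District 7: 0.1020×78.19 + 0.1990×39.51 + 0.1719×55.08 + 0.2725×55.94 + 0.2546×57.37 = 55.1560 per 100,000.
Difference = 53.8531 − 55.1560 = -1.3029.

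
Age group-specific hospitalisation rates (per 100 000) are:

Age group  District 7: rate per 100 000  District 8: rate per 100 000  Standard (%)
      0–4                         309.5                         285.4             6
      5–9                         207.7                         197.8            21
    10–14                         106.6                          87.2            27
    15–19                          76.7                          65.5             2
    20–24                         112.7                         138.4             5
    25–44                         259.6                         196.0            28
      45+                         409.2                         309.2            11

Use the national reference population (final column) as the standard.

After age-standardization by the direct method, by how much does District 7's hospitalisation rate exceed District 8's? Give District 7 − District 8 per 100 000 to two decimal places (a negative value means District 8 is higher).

36.51

Standard weights: 0.06, 0.21, 0.27, 0.02, 0.05, 0.28, 0.11.
District 7: 0.0600×309.5 + 0.2100×207.7 + 0.2700×106.6 + 0.0200×76.7 + 0.0500×112.7 + 0.2800×259.6 + 0.1100×409.2 = 215.8380 per 100 000.
District 8: 0.0600×285.4 + 0.2100×197.8 + 0.2700×87.2 + 0.0200×65.5 + 0.0500×138.4 + 0.2800×196.0 + 0.1100×309.2 = 179.3280 per 100 000.
Difference = 215.8380 − 179.3280 = 36.5100.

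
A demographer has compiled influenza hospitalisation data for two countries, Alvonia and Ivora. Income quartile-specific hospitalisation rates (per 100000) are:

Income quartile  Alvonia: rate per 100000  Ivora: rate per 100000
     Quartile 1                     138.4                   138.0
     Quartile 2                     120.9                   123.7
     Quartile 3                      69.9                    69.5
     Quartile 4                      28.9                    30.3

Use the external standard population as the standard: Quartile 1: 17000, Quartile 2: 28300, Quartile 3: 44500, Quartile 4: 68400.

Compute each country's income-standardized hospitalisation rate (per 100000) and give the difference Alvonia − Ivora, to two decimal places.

-0.95

Standard total = 158200; weights = 0.1075, 0.1789, 0.2813, 0.4324.
Alvonia: 0.1075×138.4 + 0.1789×120.9 + 0.2813×69.9 + 0.4324×28.9 = 68.6573 per 100000.
Ivora: 0.1075×138.0 + 0.1789×123.7 + 0.2813×69.5 + 0.4324×30.3 = 69.6080 per 100000.
Difference = 68.6573 − 69.6080 = -0.9507.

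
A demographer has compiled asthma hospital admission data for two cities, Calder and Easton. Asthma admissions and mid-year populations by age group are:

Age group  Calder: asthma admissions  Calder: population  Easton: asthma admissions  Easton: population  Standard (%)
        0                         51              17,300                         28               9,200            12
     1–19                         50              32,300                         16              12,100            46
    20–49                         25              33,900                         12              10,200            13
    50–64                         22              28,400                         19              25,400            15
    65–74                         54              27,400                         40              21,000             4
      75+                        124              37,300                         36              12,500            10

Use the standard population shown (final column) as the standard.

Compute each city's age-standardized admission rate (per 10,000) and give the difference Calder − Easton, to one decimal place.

Age-specific rates per 10,000 for Calder: 29.48, 15.48, 7.37, 7.75, 19.71, 33.24.
For Easton: 30.43, 13.22, 11.76, 7.48, 19.05, 28.80.
Standard weights: 0.12, 0.46, 0.13, 0.15, 0.04, 0.10.
Calder: 0.1200×29.48 + 0.4600×15.48 + 0.1300×7.37 + 0.1500×7.75 + 0.0400×19.71 + 0.1000×33.24 = 16.8917 per 10,000.
Easton: 0.1200×30.43 + 0.4600×13.22 + 0.1300×11.76 + 0.1500×7.48 + 0.0400×19.05 + 0.1000×28.80 = 16.0282 per 10,000.
Difference = 16.8917 − 16.0282 = 0.8635.

0.9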